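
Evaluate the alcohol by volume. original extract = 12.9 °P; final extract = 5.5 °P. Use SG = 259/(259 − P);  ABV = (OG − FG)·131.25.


OG = 259/(259 − 12.9) = 1.0524
FG = 259/(259 − 5.5) = 1.0217
ABV = (1.0524 − 1.0217)·131.25

4.0322 % ABV


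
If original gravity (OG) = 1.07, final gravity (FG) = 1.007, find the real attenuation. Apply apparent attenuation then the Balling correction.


AA = (OG−FG)/(OG−1)·100;  RA = AA·0.8192
AA = (1.07 − 1.007)/(1.07 − 1)·100 = 90.0000
RA = 90.0000·0.8192

73.7280 %


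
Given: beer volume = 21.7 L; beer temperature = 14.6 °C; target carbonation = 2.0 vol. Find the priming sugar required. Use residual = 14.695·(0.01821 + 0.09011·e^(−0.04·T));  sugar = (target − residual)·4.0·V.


residual = 14.695·(0.01821 + 0.09011·e^(−0.04·14.6)) = 1.0060
sugar = (2.0 − 1.0060)·4.0·21.7

86.2762 g


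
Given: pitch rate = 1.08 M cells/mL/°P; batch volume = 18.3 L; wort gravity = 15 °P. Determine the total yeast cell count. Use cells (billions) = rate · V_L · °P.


cells = 1.08 · 18.3 · 15

296.4600 billion cells


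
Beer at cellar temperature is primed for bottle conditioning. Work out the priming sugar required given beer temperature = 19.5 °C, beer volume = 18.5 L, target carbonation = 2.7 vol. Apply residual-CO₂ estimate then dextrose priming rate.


residual = 14.695·(0.01821 + 0.09011·e^(−0.04·T));  sugar = (target − residual)·4.0·V
residual = 14.695·(0.01821 + 0.09011·e^(−0.04·19.5)) = 0.8746
sugar = (2.7 − 0.8746)·4.0·18.5

135.0795 g


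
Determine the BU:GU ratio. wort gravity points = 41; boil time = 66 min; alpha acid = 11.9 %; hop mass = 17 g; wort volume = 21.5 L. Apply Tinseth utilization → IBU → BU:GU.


U = 1.65·0.000125^(GP/1000)·(1−e^(−0.04t))/4.15;  IBU = (α/100)·m·U·1000/V;  BU:GU = IBU/GP
U = 1.65·0.000125^(41/1000)·(1−e^(−0.04·66))/4.15 = 0.2554
IBU = (11.9/100)·17·0.2554·1000/21.5 = 24.0333
BU:GU = 24.0333/41

0.5862


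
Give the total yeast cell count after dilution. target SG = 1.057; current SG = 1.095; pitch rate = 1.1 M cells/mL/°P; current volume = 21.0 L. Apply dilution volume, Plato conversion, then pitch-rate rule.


V_w = V·((SG_c−1)/(SG_t−1)−1);  °P = 259 − 259/SG_t;  cells = rate·(V+V_w)·°P
V_w = 21.0·((1.095−1)/(1.057−1)−1) = 14.0000
V_final = 21.0 + 14.0000 = 35.0000
°P = 259 − 259/1.057 = 13.9669
cells = 1.1·35.0000·13.9669

537.7252 billion cells


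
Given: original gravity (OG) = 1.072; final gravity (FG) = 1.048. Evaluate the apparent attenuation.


AA = (OG − FG)/(OG − 1) · 100
AA = (1.072 − 1.048)/(1.072 − 1) · 100

33.3333 %


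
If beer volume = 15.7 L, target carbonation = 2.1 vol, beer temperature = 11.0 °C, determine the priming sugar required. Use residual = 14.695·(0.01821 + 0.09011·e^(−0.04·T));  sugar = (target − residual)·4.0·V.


residual = 14.695·(0.01821 + 0.09011·e^(−0.04·11.0)) = 1.1204
sugar = (2.1 − 1.1204)·4.0·15.7

61.5184 g


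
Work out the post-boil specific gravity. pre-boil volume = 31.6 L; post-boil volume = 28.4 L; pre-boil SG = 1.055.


SG_post = 1 + (SG_pre − 1)·V_pre/V_post
pts_pre = (1.055 − 1)·1000 = 55.0000
pts_post = 55.0000·31.6/28.4 = 61.1972
SG_post = 1 + 61.1972/1000

1.0612


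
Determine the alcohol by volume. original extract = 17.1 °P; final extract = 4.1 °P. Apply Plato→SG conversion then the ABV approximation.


SG = 259/(259 − P);  ABV = (OG − FG)·131.25
OG = 259/(259 − 17.1) = 1.0707
FG = 259/(259 − 4.1) = 1.0161
ABV = (1.0707 − 1.0161)·131.25

7.1670 % ABV


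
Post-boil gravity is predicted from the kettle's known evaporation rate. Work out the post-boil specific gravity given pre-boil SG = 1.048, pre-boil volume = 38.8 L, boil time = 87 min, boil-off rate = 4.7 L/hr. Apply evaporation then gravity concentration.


V_post = V_pre − rate·(t/60);  SG_post = 1 + (SG_pre−1)·V_pre/V_post
V_post = 38.8 − 4.7·(87/60) = 31.9850
SG_post = 1 + (1.048 − 1)·38.8/31.9850

1.0582


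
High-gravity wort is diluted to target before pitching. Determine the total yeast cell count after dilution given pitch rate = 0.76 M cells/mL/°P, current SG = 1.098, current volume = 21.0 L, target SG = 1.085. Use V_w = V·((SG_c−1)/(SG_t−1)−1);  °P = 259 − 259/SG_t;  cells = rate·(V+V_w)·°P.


V_w = 21.0·((1.098−1)/(1.085−1)−1) = 3.2118
V_final = 21.0 + 3.2118 = 24.2118
°P = 259 − 259/1.085 = 20.2903
cells = 0.76·24.2118·20.2903

373.3610 billion cells


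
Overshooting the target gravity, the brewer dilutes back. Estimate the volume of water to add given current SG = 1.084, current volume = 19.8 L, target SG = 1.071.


V_water = V·((SG_curr − 1)/(SG_target − 1) − 1)
V_water = 19.8·((1.084 − 1)/(1.071 − 1) − 1)

3.6254 L


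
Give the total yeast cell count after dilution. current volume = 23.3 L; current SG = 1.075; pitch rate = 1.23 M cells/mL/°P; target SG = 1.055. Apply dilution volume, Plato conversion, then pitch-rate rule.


V_w = V·((SG_c−1)/(SG_t−1)−1);  °P = 259 − 259/SG_t;  cells = rate·(V+V_w)·°P
V_w = 23.3·((1.075−1)/(1.055−1)−1) = 8.4727
V_final = 23.3 + 8.4727 = 31.7727
°P = 259 − 259/1.055 = 13.5024
cells = 1.23·31.7727·13.5024

527.6787 billion cells


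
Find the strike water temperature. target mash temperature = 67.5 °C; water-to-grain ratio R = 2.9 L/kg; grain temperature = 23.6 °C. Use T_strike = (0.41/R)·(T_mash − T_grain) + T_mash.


T_strike = (0.41/2.9)·(67.5 − 23.6) + 67.5

73.7066 °C


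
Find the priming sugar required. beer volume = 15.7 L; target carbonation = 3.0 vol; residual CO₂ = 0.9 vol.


sugar = (target − residual)·4.0·V
sugar = (3.0 − 0.9)·4.0·15.7

131.8800 g


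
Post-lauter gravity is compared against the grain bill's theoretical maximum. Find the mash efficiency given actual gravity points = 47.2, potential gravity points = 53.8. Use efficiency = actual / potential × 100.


efficiency = 47.2 / 53.8 × 100

87.7323 %


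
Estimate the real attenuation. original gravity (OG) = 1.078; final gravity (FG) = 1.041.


AA = (OG−FG)/(OG−1)·100;  RA = AA·0.8192
AA = (1.078 − 1.041)/(1.078 − 1)·100 = 47.4359
RA = 47.4359·0.8192

38.8595 %


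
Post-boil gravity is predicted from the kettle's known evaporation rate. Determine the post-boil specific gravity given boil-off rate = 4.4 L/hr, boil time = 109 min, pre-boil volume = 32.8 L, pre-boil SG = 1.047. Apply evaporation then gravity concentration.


V_post = V_pre − rate·(t/60);  SG_post = 1 + (SG_pre−1)·V_pre/V_post
V_post = 32.8 − 4.4·(109/60) = 24.8067
SG_post = 1 + (1.047 − 1)·32.8/24.8067

1.0621


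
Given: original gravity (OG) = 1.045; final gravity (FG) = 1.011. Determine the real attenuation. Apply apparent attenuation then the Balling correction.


AA = (OG−FG)/(OG−1)·100;  RA = AA·0.8192
AA = (1.045 − 1.011)/(1.045 − 1)·100 = 75.5556
RA = 75.5556·0.8192

61.8951 %


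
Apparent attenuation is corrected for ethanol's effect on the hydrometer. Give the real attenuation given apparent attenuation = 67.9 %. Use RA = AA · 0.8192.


RA = 67.9 · 0.8192

55.6237 %


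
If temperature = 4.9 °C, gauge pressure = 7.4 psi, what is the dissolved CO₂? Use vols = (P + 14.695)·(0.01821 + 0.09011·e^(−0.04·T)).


vols = (7.4 + 14.695)·(0.01821 + 0.09011·e^(−0.04·4.9))

2.0390 volumes


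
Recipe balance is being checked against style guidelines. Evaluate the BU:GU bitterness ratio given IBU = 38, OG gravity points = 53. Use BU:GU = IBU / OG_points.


BU:GU = 38 / 53

0.7170


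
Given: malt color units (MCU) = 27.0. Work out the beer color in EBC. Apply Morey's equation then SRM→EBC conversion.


SRM = 1.4922·MCU^0.6859;  EBC = SRM·1.97
SRM = 1.4922·27.0^0.6859 = 14.3087
EBC = 14.3087·1.97

28.1881 EBC


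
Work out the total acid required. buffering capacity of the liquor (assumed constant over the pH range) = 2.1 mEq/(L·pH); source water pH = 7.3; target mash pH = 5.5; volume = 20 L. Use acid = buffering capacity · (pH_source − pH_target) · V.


acid = 2.1 · (7.3 − 5.5) · 20

75.6000 mEq


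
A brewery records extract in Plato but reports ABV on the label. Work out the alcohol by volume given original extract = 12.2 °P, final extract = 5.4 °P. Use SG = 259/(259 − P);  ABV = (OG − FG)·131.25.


OG = 259/(259 − 12.2) = 1.0494
FG = 259/(259 − 5.4) = 1.0213
ABV = (1.0494 − 1.0213)·131.25

3.6933 % ABV


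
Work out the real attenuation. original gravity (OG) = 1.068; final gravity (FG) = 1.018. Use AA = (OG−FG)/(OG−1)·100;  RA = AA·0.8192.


AA = (1.068 − 1.018)/(1.068 − 1)·100 = 73.5294
RA = 73.5294·0.8192

60.2353 %


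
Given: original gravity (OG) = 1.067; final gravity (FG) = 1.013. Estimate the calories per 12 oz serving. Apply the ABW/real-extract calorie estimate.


ABW = (OG−FG)·131.25·0.79/FG;  °P = 259 − 259/SG (for OG→OE and FG→AE);  RE = 0.1808·OE + 0.8192·AE;  Cal = (6.9·ABW + 4·(RE−0.1))·FG·3.55
ABW = (1.067 − 1.013)·131.25·0.79/1.013 = 5.5273
OE = 259 − 259/1.067 = 16.2634 °P
AE = 259 − 259/1.013 = 3.3238 °P
RE = 0.1808·16.2634 + 0.8192·3.3238 = 5.6633 °P
Cal = (6.9·5.5273 + 4·(5.6633−0.1))·1.013·3.55

217.1759 kcal


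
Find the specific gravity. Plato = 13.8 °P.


SG = 259/(259 − P)
SG = 259/(259 − 13.8)

1.0563


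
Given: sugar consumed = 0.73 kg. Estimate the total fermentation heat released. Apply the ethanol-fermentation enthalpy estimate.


Q = m_sugar · 590 kJ/kg
Q = 0.73 · 590

430.7000 kJ


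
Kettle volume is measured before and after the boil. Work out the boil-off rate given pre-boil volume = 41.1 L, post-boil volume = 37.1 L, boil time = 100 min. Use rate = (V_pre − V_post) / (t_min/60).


rate = (41.1 − 37.1) / (100/60)

2.4000 L/hr


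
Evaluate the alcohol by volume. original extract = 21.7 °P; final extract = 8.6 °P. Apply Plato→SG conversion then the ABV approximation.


SG = 259/(259 − P);  ABV = (OG − FG)·131.25
OG = 259/(259 − 21.7) = 1.0914
FG = 259/(259 − 8.6) = 1.0343
ABV = (1.0914 − 1.0343)·131.25

7.4944 % ABV


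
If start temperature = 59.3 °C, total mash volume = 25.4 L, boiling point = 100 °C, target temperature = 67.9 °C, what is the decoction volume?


V_dec = V_total·(T_target − T_start)/(T_boil − T_start)
V_dec = 25.4·(67.9 − 59.3)/(100 − 59.3)

5.3671 L


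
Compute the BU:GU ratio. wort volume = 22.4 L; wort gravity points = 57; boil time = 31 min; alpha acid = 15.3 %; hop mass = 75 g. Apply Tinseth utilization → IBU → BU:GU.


U = 1.65·0.000125^(GP/1000)·(1−e^(−0.04t))/4.15;  IBU = (α/100)·m·U·1000/V;  BU:GU = IBU/GP
U = 1.65·0.000125^(57/1000)·(1−e^(−0.04·31))/4.15 = 0.1693
IBU = (15.3/100)·75·0.1693·1000/22.4 = 86.7160
BU:GU = 86.7160/57

1.5213


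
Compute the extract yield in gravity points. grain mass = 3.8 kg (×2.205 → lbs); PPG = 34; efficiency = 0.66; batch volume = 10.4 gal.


points = lbs × PPG × eff / vol
lbs = 3.8 × 2.205 = 8.3790
points = 8.3790 × 34 × 0.66 / 10.4

18.0793 points


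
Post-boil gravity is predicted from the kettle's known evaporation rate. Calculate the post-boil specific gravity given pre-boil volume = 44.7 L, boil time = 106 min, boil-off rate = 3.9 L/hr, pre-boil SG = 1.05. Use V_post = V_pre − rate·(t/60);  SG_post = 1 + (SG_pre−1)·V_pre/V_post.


V_post = 44.7 − 3.9·(106/60) = 37.8100
SG_post = 1 + (1.05 − 1)·44.7/37.8100

1.0591


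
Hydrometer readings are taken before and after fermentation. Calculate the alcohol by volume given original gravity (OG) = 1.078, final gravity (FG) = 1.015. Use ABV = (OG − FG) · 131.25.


ABV = (1.078 − 1.015) · 131.25

8.2688 % ABV


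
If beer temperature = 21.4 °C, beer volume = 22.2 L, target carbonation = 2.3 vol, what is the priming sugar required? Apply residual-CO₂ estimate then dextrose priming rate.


residual = 14.695·(0.01821 + 0.09011·e^(−0.04·T));  sugar = (target − residual)·4.0·V
residual = 14.695·(0.01821 + 0.09011·e^(−0.04·21.4)) = 0.8302
sugar = (2.3 − 0.8302)·4.0·22.2

130.5201 g


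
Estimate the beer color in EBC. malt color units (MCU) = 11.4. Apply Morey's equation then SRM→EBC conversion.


SRM = 1.4922·MCU^0.6859;  EBC = SRM·1.97
SRM = 1.4922·11.4^0.6859 = 7.9206
EBC = 7.9206·1.97

15.6036 EBC


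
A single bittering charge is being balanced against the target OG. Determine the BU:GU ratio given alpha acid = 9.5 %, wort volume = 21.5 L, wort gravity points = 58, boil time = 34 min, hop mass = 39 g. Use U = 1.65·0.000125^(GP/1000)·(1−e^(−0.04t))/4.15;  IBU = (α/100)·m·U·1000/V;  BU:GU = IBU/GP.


U = 1.65·0.000125^(58/1000)·(1−e^(−0.04·34))/4.15 = 0.1755
IBU = (9.5/100)·39·0.1755·1000/21.5 = 30.2408
BU:GU = 30.2408/58

0.5214


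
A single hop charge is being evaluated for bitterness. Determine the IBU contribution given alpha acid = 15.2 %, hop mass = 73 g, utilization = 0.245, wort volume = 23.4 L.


IBU = (α/100)·mass·U·1000 / V
IBU = (15.2/100)·73·0.245·1000 / 23.4

116.1761 IBU


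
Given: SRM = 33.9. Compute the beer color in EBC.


EBC = SRM · 1.97
EBC = 33.9 · 1.97

66.7830 EBC


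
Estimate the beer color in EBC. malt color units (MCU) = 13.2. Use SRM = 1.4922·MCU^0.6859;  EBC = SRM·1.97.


SRM = 1.4922·13.2^0.6859 = 8.7585
EBC = 8.7585·1.97

17.2542 EBC


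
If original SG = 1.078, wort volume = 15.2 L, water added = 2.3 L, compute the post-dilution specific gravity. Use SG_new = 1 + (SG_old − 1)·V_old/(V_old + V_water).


pts = (1.078 − 1)·1000·15.2/(15.2 + 2.3) = 67.7486
SG_new = 1 + 67.7486/1000

1.0677


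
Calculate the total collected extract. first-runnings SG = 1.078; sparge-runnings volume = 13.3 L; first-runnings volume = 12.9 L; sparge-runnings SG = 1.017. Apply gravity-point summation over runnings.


total = Σ (SG_i − 1)·1000·V_i
first = (1.078 − 1)·1000·12.9 = 1006.2000
sparge = (1.017 − 1)·1000·13.3 = 226.1000
total = 1006.2000 + 226.1000

1232.3000 gravity·L


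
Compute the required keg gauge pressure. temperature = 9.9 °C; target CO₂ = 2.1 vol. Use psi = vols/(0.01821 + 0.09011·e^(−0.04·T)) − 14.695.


psi = 2.1/(0.01821 + 0.09011·e^(−0.04·9.9)) − 14.695

11.9363 psi


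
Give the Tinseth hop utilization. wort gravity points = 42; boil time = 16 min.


U = 1.65·0.000125^(GP/1000) · (1 − e^(−0.04·t))/4.15
bigness = 1.65·0.000125^(42/1000) = 1.1312
boil_factor = (1 − e^(−0.04·16))/4.15 = 0.1139
U = 1.1312 · 0.1139

0.1289


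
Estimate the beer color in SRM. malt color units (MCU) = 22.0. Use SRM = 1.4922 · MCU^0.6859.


SRM = 1.4922 · 22.0^0.6859

12.4335 SRM


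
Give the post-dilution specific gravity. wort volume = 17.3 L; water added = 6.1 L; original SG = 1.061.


SG_new = 1 + (SG_old − 1)·V_old/(V_old + V_water)
pts = (1.061 − 1)·1000·17.3/(17.3 + 6.1) = 45.0983
SG_new = 1 + 45.0983/1000

1.0451


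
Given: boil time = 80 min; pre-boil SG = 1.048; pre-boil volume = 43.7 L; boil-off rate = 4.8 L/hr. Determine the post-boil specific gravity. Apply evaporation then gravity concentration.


V_post = V_pre − rate·(t/60);  SG_post = 1 + (SG_pre−1)·V_pre/V_post
V_post = 43.7 − 4.8·(80/60) = 37.3000
SG_post = 1 + (1.048 − 1)·43.7/37.3000

1.0562


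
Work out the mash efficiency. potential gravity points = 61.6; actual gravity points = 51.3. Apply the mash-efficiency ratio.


efficiency = actual / potential × 100
efficiency = 51.3 / 61.6 × 100

83.2792 %


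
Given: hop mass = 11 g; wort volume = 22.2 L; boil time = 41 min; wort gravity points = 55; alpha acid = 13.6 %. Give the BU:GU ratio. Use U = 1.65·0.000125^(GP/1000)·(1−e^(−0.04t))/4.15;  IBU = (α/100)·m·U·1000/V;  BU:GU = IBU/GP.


U = 1.65·0.000125^(55/1000)·(1−e^(−0.04·41))/4.15 = 0.1955
IBU = (13.6/100)·11·0.1955·1000/22.2 = 13.1732
BU:GU = 13.1732/55

0.2395


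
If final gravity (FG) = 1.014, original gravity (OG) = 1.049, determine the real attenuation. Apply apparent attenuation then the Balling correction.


AA = (OG−FG)/(OG−1)·100;  RA = AA·0.8192
AA = (1.049 − 1.014)/(1.049 − 1)·100 = 71.4286
RA = 71.4286·0.8192

58.5143 %


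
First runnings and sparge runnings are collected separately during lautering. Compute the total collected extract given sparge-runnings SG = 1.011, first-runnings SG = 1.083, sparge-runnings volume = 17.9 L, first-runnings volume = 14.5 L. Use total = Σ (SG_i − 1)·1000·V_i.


first = (1.083 − 1)·1000·14.5 = 1203.5000
sparge = (1.011 − 1)·1000·17.9 = 196.9000
total = 1203.5000 + 196.9000

1400.4000 gravity·L


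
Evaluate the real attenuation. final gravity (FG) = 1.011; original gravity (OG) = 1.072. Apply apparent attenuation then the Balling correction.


AA = (OG−FG)/(OG−1)·100;  RA = AA·0.8192
AA = (1.072 − 1.011)/(1.072 − 1)·100 = 84.7222
RA = 84.7222·0.8192

69.4044 %


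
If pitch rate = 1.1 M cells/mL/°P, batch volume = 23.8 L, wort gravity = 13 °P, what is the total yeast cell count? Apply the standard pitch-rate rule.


cells (billions) = rate · V_L · °P
cells = 1.1 · 23.8 · 13

340.3400 billion cells


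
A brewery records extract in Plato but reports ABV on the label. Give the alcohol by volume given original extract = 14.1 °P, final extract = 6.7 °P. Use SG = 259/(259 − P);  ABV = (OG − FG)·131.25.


OG = 259/(259 − 14.1) = 1.0576
FG = 259/(259 − 6.7) = 1.0266
ABV = (1.0576 − 1.0266)·131.25

4.0712 % ABV


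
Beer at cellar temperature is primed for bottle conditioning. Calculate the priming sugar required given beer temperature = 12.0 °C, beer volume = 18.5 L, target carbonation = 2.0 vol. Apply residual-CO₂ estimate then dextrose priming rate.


residual = 14.695·(0.01821 + 0.09011·e^(−0.04·T));  sugar = (target − residual)·4.0·V
residual = 14.695·(0.01821 + 0.09011·e^(−0.04·12.0)) = 1.0870
sugar = (2.0 − 1.0870)·4.0·18.5

67.5644 g


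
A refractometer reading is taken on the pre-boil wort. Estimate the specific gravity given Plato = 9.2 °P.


SG = 259/(259 − P)
SG = 259/(259 − 9.2)

1.0368


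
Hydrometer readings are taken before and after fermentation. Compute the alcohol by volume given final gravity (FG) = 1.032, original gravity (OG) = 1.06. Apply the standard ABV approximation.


ABV = (OG − FG) · 131.25
ABV = (1.06 − 1.032) · 131.25

3.6750 % ABV


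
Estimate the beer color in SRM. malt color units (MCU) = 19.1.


SRM = 1.4922 · MCU^0.6859
SRM = 1.4922 · 19.1^0.6859

11.2846 SRM


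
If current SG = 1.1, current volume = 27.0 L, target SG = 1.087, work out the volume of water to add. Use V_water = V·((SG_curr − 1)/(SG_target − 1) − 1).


V_water = 27.0·((1.1 − 1)/(1.087 − 1) − 1)

4.0345 L


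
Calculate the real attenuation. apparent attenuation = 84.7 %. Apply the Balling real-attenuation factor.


RA = AA · 0.8192
RA = 84.7 · 0.8192

69.3862 %


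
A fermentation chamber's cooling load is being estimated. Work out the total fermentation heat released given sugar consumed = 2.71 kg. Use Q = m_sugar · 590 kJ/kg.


Q = 2.71 · 590

1598.9000 kJ


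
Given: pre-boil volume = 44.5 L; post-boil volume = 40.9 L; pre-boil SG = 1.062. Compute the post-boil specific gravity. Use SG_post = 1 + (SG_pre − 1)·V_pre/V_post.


pts_pre = (1.062 − 1)·1000 = 62.0000
pts_post = 62.0000·44.5/40.9 = 67.4572
SG_post = 1 + 67.4572/1000

1.0675


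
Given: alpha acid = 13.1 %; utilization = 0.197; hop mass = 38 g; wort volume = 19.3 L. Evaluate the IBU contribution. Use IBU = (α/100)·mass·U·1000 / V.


IBU = (13.1/100)·38·0.197·1000 / 19.3

50.8117 IBU


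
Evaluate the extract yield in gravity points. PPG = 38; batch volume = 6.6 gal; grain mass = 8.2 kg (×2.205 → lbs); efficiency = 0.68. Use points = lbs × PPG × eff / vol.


lbs = 8.2 × 2.205 = 18.0810
points = 18.0810 × 38 × 0.68 / 6.6

70.7899 points


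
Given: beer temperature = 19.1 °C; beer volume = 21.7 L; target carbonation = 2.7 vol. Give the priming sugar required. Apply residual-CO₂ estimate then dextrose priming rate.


residual = 14.695·(0.01821 + 0.09011·e^(−0.04·T));  sugar = (target − residual)·4.0·V
residual = 14.695·(0.01821 + 0.09011·e^(−0.04·19.1)) = 0.8844
sugar = (2.7 − 0.8844)·4.0·21.7

157.5948 g


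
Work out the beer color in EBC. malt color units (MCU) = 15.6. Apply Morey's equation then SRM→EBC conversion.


SRM = 1.4922·MCU^0.6859;  EBC = SRM·1.97
SRM = 1.4922·15.6^0.6859 = 9.8218
EBC = 9.8218·1.97

19.3490 EBC


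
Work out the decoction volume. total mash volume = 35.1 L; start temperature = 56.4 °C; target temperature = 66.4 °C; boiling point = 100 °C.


V_dec = V_total·(T_target − T_start)/(T_boil − T_start)
V_dec = 35.1·(66.4 − 56.4)/(100 − 56.4)

8.0505 L


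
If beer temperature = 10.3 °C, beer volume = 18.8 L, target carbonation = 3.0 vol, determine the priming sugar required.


residual = 14.695·(0.01821 + 0.09011·e^(−0.04·T));  sugar = (target − residual)·4.0·V
residual = 14.695·(0.01821 + 0.09011·e^(−0.04·10.3)) = 1.1446
sugar = (3.0 − 1.1446)·4.0·18.8

139.5243 g


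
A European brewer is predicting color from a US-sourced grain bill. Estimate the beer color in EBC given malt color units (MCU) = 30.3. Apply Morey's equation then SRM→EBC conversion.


SRM = 1.4922·MCU^0.6859;  EBC = SRM·1.97
SRM = 1.4922·30.3^0.6859 = 15.4863
EBC = 15.4863·1.97

30.5081 EBC


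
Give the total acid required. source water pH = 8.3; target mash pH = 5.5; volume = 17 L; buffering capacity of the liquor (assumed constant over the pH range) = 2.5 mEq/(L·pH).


acid = buffering capacity · (pH_source − pH_target) · V
acid = 2.5 · (8.3 − 5.5) · 17

119.0000 mEq


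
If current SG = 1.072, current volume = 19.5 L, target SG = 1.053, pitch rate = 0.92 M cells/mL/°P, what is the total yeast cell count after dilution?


V_w = V·((SG_c−1)/(SG_t−1)−1);  °P = 259 − 259/SG_t;  cells = rate·(V+V_w)·°P
V_w = 19.5·((1.072−1)/(1.053−1)−1) = 6.9906
V_final = 19.5 + 6.9906 = 26.4906
°P = 259 − 259/1.053 = 13.0361
cells = 0.92·26.4906·13.0361

317.7067 billion cells


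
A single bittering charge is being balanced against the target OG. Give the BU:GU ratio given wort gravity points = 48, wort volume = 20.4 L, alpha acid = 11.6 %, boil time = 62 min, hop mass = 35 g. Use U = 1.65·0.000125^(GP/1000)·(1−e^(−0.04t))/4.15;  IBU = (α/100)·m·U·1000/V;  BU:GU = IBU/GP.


U = 1.65·0.000125^(48/1000)·(1−e^(−0.04·62))/4.15 = 0.2366
IBU = (11.6/100)·35·0.2366·1000/20.4 = 47.0978
BU:GU = 47.0978/48

0.9812


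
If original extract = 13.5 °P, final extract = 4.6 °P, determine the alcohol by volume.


SG = 259/(259 − P);  ABV = (OG − FG)·131.25
OG = 259/(259 − 13.5) = 1.0550
FG = 259/(259 − 4.6) = 1.0181
ABV = (1.0550 − 1.0181)·131.25

4.8442 % ABV


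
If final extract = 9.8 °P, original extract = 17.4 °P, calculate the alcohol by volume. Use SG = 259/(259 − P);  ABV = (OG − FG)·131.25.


OG = 259/(259 − 17.4) = 1.0720
FG = 259/(259 − 9.8) = 1.0393
ABV = (1.0720 − 1.0393)·131.25

4.2911 % ABV


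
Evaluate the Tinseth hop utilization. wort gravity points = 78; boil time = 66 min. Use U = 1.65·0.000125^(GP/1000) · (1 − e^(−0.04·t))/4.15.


bigness = 1.65·0.000125^(78/1000) = 0.8185
boil_factor = (1 − e^(−0.04·66))/4.15 = 0.2238
U = 0.8185 · 0.2238

0.1832


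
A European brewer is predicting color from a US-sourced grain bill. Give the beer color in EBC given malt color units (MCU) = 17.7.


SRM = 1.4922·MCU^0.6859;  EBC = SRM·1.97
SRM = 1.4922·17.7^0.6859 = 10.7106
EBC = 10.7106·1.97

21.0998 EBC


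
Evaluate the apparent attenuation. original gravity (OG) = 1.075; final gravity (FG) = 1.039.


AA = (OG − FG)/(OG − 1) · 100
AA = (1.075 − 1.039)/(1.075 − 1) · 100

48.0000 %


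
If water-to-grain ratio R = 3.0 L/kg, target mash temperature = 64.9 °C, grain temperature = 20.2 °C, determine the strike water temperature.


T_strike = (0.41/R)·(T_mash − T_grain) + T_mash
T_strike = (0.41/3.0)·(64.9 − 20.2) + 64.9

71.0090 °C


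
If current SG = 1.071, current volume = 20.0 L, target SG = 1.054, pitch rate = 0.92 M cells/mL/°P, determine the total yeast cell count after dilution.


V_w = V·((SG_c−1)/(SG_t−1)−1);  °P = 259 − 259/SG_t;  cells = rate·(V+V_w)·°P
V_w = 20.0·((1.071−1)/(1.054−1)−1) = 6.2963
V_final = 20.0 + 6.2963 = 26.2963
°P = 259 − 259/1.054 = 13.2694
cells = 0.92·26.2963·13.2694

321.0224 billion cells


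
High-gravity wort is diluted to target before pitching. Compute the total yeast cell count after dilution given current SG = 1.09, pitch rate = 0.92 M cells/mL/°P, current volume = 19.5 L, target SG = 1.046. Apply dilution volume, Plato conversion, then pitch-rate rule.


V_w = V·((SG_c−1)/(SG_t−1)−1);  °P = 259 − 259/SG_t;  cells = rate·(V+V_w)·°P
V_w = 19.5·((1.09−1)/(1.046−1)−1) = 18.6522
V_final = 19.5 + 18.6522 = 38.1522
°P = 259 − 259/1.046 = 11.3901
cells = 0.92·38.1522·11.3901

399.7910 billion cells


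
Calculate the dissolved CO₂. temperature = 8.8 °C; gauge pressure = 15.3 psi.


vols = (P + 14.695)·(0.01821 + 0.09011·e^(−0.04·T))
vols = (15.3 + 14.695)·(0.01821 + 0.09011·e^(−0.04·8.8))

2.4471 volumes


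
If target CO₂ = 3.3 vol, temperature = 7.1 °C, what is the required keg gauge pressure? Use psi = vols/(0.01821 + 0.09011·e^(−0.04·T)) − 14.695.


psi = 3.3/(0.01821 + 0.09011·e^(−0.04·7.1)) − 14.695

23.6585 psi


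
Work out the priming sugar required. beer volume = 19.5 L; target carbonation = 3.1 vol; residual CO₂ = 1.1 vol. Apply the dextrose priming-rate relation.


sugar = (target − residual)·4.0·V
sugar = (3.1 − 1.1)·4.0·19.5

156.0000 g


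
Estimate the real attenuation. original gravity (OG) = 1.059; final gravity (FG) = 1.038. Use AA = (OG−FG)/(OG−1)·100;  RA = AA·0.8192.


AA = (1.059 − 1.038)/(1.059 − 1)·100 = 35.5932
RA = 35.5932·0.8192

29.1580 %


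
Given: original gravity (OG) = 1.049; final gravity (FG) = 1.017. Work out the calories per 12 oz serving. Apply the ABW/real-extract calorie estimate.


ABW = (OG−FG)·131.25·0.79/FG;  °P = 259 − 259/SG (for OG→OE and FG→AE);  RE = 0.1808·OE + 0.8192·AE;  Cal = (6.9·ABW + 4·(RE−0.1))·FG·3.55
ABW = (1.049 − 1.017)·131.25·0.79/1.017 = 3.2625
OE = 259 − 259/1.049 = 12.0982 °P
AE = 259 − 259/1.017 = 4.3294 °P
RE = 0.1808·12.0982 + 0.8192·4.3294 = 5.7340 °P
Cal = (6.9·3.2625 + 4·(5.7340−0.1))·1.017·3.55

162.6372 kcal


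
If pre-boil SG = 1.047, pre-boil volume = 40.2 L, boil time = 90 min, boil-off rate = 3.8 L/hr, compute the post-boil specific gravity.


V_post = V_pre − rate·(t/60);  SG_post = 1 + (SG_pre−1)·V_pre/V_post
V_post = 40.2 − 3.8·(90/60) = 34.5000
SG_post = 1 + (1.047 − 1)·40.2/34.5000

1.0548


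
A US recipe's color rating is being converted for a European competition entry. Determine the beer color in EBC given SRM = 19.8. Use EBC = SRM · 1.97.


EBC = 19.8 · 1.97

39.0060 EBC


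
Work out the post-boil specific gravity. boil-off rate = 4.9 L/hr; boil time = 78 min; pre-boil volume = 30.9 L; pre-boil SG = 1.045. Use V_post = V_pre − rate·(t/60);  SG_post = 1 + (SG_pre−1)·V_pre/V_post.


V_post = 30.9 − 4.9·(78/60) = 24.5300
SG_post = 1 + (1.045 − 1)·30.9/24.5300

1.0567


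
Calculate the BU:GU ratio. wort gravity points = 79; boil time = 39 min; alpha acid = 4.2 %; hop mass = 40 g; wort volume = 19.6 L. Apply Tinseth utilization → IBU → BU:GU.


U = 1.65·0.000125^(GP/1000)·(1−e^(−0.04t))/4.15;  IBU = (α/100)·m·U·1000/V;  BU:GU = IBU/GP
U = 1.65·0.000125^(79/1000)·(1−e^(−0.04·39))/4.15 = 0.1544
IBU = (4.2/100)·40·0.1544·1000/19.6 = 13.2342
BU:GU = 13.2342/79

0.1675


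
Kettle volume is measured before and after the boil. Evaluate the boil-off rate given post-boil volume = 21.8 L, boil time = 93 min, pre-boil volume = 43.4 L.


rate = (V_pre − V_post) / (t_min/60)
rate = (43.4 − 21.8) / (93/60)

13.9355 L/hr


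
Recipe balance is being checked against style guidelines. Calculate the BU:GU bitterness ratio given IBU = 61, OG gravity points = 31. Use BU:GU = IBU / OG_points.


BU:GU = 61 / 31

1.9677


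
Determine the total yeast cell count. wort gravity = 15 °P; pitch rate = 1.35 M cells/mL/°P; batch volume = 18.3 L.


cells (billions) = rate · V_L · °P
cells = 1.35 · 18.3 · 15

370.5750 billion cells


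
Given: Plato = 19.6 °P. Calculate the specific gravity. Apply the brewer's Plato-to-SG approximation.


SG = 259/(259 − P)
SG = 259/(259 − 19.6)

1.0819


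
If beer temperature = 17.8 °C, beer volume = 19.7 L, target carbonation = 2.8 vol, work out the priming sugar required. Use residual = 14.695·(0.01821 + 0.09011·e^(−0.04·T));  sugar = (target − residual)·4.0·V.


residual = 14.695·(0.01821 + 0.09011·e^(−0.04·17.8)) = 0.9173
sugar = (2.8 − 0.9173)·4.0·19.7

148.3557 g


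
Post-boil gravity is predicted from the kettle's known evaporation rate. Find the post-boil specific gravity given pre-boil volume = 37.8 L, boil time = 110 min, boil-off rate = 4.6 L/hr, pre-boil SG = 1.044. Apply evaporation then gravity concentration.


V_post = V_pre − rate·(t/60);  SG_post = 1 + (SG_pre−1)·V_pre/V_post
V_post = 37.8 − 4.6·(110/60) = 29.3667
SG_post = 1 + (1.044 − 1)·37.8/29.3667

1.0566


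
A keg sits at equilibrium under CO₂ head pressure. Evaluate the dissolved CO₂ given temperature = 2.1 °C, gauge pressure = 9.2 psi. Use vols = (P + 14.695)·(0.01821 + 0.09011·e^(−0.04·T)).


vols = (9.2 + 14.695)·(0.01821 + 0.09011·e^(−0.04·2.1))

2.4148 volumes


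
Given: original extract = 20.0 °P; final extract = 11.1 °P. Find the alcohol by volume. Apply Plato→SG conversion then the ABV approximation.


SG = 259/(259 − P);  ABV = (OG − FG)·131.25
OG = 259/(259 − 20.0) = 1.0837
FG = 259/(259 − 11.1) = 1.0448
ABV = (1.0837 − 1.0448)·131.25

5.1064 % ABV


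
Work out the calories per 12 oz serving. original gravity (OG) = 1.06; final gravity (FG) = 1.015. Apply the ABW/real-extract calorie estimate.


ABW = (OG−FG)·131.25·0.79/FG;  °P = 259 − 259/SG (for OG→OE and FG→AE);  RE = 0.1808·OE + 0.8192·AE;  Cal = (6.9·ABW + 4·(RE−0.1))·FG·3.55
ABW = (1.06 − 1.015)·131.25·0.79/1.015 = 4.5970
OE = 259 − 259/1.06 = 14.6604 °P
AE = 259 − 259/1.015 = 3.8276 °P
RE = 0.1808·14.6604 + 0.8192·3.8276 = 5.7862 °P
Cal = (6.9·4.5970 + 4·(5.7862−0.1))·1.015·3.55

196.2467 kcal


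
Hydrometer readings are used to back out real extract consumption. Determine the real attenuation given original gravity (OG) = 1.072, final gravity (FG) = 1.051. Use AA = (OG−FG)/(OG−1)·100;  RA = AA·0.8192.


AA = (1.072 − 1.051)/(1.072 − 1)·100 = 29.1667
RA = 29.1667·0.8192

23.8933 %


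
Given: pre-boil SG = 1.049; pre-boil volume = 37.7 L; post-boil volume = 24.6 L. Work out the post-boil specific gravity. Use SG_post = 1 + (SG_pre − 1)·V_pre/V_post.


pts_pre = (1.049 − 1)·1000 = 49.0000
pts_post = 49.0000·37.7/24.6 = 75.0935
SG_post = 1 + 75.0935/1000

1.0751


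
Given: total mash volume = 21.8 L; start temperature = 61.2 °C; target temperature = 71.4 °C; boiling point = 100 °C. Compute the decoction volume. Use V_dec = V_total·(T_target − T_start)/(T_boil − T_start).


V_dec = 21.8·(71.4 − 61.2)/(100 − 61.2)

5.7309 L


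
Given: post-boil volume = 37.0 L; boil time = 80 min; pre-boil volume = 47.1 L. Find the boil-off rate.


rate = (V_pre − V_post) / (t_min/60)
rate = (47.1 − 37.0) / (80/60)

7.5750 L/hr


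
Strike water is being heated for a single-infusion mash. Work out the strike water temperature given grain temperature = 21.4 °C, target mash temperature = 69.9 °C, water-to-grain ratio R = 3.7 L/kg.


T_strike = (0.41/R)·(T_mash − T_grain) + T_mash
T_strike = (0.41/3.7)·(69.9 − 21.4) + 69.9

75.2743 °C


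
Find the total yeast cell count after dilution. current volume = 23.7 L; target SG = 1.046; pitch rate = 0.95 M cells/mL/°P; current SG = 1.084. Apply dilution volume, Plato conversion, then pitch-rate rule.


V_w = V·((SG_c−1)/(SG_t−1)−1);  °P = 259 − 259/SG_t;  cells = rate·(V+V_w)·°P
V_w = 23.7·((1.084−1)/(1.046−1)−1) = 19.5783
V_final = 23.7 + 19.5783 = 43.2783
°P = 259 − 259/1.046 = 11.3901
cells = 0.95·43.2783·11.3901

468.2948 billion cells


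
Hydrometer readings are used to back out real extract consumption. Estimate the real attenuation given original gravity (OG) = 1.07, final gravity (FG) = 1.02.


AA = (OG−FG)/(OG−1)·100;  RA = AA·0.8192
AA = (1.07 − 1.02)/(1.07 − 1)·100 = 71.4286
RA = 71.4286·0.8192

58.5143 %


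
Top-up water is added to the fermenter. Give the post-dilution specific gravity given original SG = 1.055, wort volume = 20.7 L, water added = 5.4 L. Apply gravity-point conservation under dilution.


SG_new = 1 + (SG_old − 1)·V_old/(V_old + V_water)
pts = (1.055 − 1)·1000·20.7/(20.7 + 5.4) = 43.6207
SG_new = 1 + 43.6207/1000

1.0436


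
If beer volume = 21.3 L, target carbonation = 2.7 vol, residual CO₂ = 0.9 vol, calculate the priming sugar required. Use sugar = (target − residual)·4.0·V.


sugar = (2.7 − 0.9)·4.0·21.3

153.3600 g


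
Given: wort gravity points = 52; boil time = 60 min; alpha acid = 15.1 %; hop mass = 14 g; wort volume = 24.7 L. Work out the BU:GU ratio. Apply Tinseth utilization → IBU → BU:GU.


U = 1.65·0.000125^(GP/1000)·(1−e^(−0.04t))/4.15;  IBU = (α/100)·m·U·1000/V;  BU:GU = IBU/GP
U = 1.65·0.000125^(52/1000)·(1−e^(−0.04·60))/4.15 = 0.2266
IBU = (15.1/100)·14·0.2266·1000/24.7 = 19.3902
BU:GU = 19.3902/52

0.3729


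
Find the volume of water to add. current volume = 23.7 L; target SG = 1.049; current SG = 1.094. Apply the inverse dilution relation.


V_water = V·((SG_curr − 1)/(SG_target − 1) − 1)
V_water = 23.7·((1.094 − 1)/(1.049 − 1) − 1)

21.7653 L


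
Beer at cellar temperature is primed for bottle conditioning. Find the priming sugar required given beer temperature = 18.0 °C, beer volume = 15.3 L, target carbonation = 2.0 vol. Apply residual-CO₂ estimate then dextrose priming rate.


residual = 14.695·(0.01821 + 0.09011·e^(−0.04·T));  sugar = (target − residual)·4.0·V
residual = 14.695·(0.01821 + 0.09011·e^(−0.04·18.0)) = 0.9121
sugar = (2.0 − 0.9121)·4.0·15.3

66.5772 g


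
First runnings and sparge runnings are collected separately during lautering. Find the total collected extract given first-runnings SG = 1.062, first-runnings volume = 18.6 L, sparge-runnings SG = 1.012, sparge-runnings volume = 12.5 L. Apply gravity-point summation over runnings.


total = Σ (SG_i − 1)·1000·V_i
first = (1.062 − 1)·1000·18.6 = 1153.2000
sparge = (1.012 − 1)·1000·12.5 = 150.0000
total = 1153.2000 + 150.0000

1303.2000 gravity·L


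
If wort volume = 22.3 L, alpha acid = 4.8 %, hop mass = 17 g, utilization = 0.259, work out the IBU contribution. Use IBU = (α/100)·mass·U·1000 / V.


IBU = (4.8/100)·17·0.259·1000 / 22.3

9.4773 IBU


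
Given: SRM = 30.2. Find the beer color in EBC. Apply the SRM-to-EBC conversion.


EBC = SRM · 1.97
EBC = 30.2 · 1.97

59.4940 EBC


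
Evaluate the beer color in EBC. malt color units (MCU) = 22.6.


SRM = 1.4922·MCU^0.6859;  EBC = SRM·1.97
SRM = 1.4922·22.6^0.6859 = 12.6651
EBC = 12.6651·1.97

24.9503 EBC


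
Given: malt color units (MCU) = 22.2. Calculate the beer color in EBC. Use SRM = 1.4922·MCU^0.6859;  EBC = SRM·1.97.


SRM = 1.4922·22.2^0.6859 = 12.5110
EBC = 12.5110·1.97

24.6466 EBC


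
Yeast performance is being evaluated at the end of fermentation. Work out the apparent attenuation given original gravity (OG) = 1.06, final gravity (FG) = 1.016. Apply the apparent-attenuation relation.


AA = (OG − FG)/(OG − 1) · 100
AA = (1.06 − 1.016)/(1.06 − 1) · 100

73.3333 %


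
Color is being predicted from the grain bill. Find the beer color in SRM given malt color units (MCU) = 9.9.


SRM = 1.4922 · MCU^0.6859
SRM = 1.4922 · 9.9^0.6859

7.1901 SRM


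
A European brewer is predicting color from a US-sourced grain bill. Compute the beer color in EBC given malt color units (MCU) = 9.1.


SRM = 1.4922·MCU^0.6859;  EBC = SRM·1.97
SRM = 1.4922·9.1^0.6859 = 6.7863
EBC = 6.7863·1.97

13.3690 EBC


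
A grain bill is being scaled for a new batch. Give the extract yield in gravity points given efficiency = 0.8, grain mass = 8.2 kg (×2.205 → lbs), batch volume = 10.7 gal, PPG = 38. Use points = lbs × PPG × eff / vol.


lbs = 8.2 × 2.205 = 18.0810
points = 18.0810 × 38 × 0.8 / 10.7

51.3703 points


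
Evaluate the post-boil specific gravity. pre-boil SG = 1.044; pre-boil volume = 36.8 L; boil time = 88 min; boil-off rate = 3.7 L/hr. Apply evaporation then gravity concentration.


V_post = V_pre − rate·(t/60);  SG_post = 1 + (SG_pre−1)·V_pre/V_post
V_post = 36.8 − 3.7·(88/60) = 31.3733
SG_post = 1 + (1.044 − 1)·36.8/31.3733

1.0516


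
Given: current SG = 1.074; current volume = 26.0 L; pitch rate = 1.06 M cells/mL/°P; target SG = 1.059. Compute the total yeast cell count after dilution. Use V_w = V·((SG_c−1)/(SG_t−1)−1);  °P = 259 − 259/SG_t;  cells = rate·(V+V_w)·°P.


V_w = 26.0·((1.074−1)/(1.059−1)−1) = 6.6102
V_final = 26.0 + 6.6102 = 32.6102
°P = 259 − 259/1.059 = 14.4297
cells = 1.06·32.6102·14.4297

498.7866 billion cells


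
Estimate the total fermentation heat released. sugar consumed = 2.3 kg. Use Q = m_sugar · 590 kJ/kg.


Q = 2.3 · 590

1357.0000 kJ


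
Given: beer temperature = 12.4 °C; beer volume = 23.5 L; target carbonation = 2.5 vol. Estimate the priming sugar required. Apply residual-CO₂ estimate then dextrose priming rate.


residual = 14.695·(0.01821 + 0.09011·e^(−0.04·T));  sugar = (target − residual)·4.0·V
residual = 14.695·(0.01821 + 0.09011·e^(−0.04·12.4)) = 1.0740
sugar = (2.5 − 1.0740)·4.0·23.5

134.0475 g


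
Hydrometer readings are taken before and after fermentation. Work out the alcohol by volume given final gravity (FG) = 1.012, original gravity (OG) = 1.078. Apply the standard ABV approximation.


ABV = (OG − FG) · 131.25
ABV = (1.078 − 1.012) · 131.25

8.6625 % ABV


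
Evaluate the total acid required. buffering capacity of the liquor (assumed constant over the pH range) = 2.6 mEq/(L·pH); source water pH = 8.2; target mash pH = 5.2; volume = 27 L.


acid = buffering capacity · (pH_source − pH_target) · V
acid = 2.6 · (8.2 − 5.2) · 27

210.6000 mEq


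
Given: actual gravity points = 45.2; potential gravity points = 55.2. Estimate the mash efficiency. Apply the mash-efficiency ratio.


efficiency = actual / potential × 100
efficiency = 45.2 / 55.2 × 100

81.8841 %


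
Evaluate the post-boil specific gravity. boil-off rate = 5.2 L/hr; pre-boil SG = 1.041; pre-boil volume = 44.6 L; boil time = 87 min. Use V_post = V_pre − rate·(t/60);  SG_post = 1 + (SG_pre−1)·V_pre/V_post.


V_post = 44.6 − 5.2·(87/60) = 37.0600
SG_post = 1 + (1.041 − 1)·44.6/37.0600

1.0493


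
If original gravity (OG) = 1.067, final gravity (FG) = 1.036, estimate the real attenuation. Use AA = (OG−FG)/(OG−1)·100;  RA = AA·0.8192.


AA = (1.067 − 1.036)/(1.067 − 1)·100 = 46.2687
RA = 46.2687·0.8192

37.9033 %
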